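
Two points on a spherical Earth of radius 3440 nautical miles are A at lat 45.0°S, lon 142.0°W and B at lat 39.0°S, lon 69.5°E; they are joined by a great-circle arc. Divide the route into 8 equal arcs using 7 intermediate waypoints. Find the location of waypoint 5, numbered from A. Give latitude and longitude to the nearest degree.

Write both endpoints as unit vectors p₁, p₂ with components (cos φ cos λ, cos φ sin λ, sin φ).
The central angle between the endpoints is δ = arccos(p₁·p₂) ≈ 1.594 rad (91.3°).
Interpolate at f = 5/8 with slerp weights a = sin((1−f)δ)/sin δ ≈ 0.563, b = sin(fδ)/sin δ ≈ 0.840.
p = a·p₁ + b·p₂ ≈ (-0.085, 0.366, -0.927); φ = arcsin(p_z) ≈ -67.92°, λ = atan2(p_y, p_x) ≈ 103.09°.

≈ lat 68°S, lon 103°E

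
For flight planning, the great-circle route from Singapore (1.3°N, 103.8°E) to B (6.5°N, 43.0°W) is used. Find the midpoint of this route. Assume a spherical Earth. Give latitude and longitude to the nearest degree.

The haversine formula gives a central angle δ ≈ 2.547 rad (146.0°) between the endpoints.
Interpolate at f = 1/2 with slerp weights a = sin((1−f)δ)/sin δ ≈ 1.708, b = sin(fδ)/sin δ ≈ 1.708.
p = a·p₁ + b·p₂ ≈ (0.834, 0.501, 0.232); φ = arcsin(p_z) ≈ 13.42°, λ = atan2(p_y, p_x) ≈ 30.99°.

≈ (13°N, 31°E)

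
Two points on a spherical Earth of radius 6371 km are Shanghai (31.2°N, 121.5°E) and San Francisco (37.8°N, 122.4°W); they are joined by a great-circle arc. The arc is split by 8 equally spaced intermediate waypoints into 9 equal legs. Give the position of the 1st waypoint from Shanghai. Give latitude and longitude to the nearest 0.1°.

The haversine formula gives a central angle δ ≈ 1.551 rad (88.8°) between the endpoints.
Interpolate at f = 1/9 with slerp weights a = sin((1−f)δ)/sin δ ≈ 0.982, b = sin(fδ)/sin δ ≈ 0.171.
p = a·p₁ + b·p₂ ≈ (-0.511, 0.602, 0.614); φ = arcsin(p_z) ≈ 37.86°, λ = atan2(p_y, p_x) ≈ 130.36°.

≈ (37.9°N, 130.4°E)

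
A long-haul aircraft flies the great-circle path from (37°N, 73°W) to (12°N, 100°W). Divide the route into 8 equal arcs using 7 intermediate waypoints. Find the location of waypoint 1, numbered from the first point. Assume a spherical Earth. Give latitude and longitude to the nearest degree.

≈ (34°N, 77°W)

From cos δ = sin φ₁ sin φ₂ + cos φ₁ cos φ₂ cos Δλ, the central angle is δ ≈ 0.607 rad (34.8°).
Interpolate at f = 1/8 with slerp weights a = sin((1−f)δ)/sin δ ≈ 0.888, b = sin(fδ)/sin δ ≈ 0.133.
p = a·p₁ + b·p₂ ≈ (0.185, -0.806, 0.562); φ = arcsin(p_z) ≈ 34.20°, λ = atan2(p_y, p_x) ≈ -77.09°.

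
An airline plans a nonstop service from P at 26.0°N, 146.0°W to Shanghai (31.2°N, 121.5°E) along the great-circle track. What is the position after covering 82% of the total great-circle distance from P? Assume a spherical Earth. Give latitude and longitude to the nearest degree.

≈ 36°N, 138°E

From cos δ = sin φ₁ sin φ₂ + cos φ₁ cos φ₂ cos Δλ, the central angle is δ ≈ 1.376 rad (78.8°).
Interpolate at f = 0.82 with slerp weights a = sin((1−f)δ)/sin δ ≈ 0.250, b = sin(fδ)/sin δ ≈ 0.921.
p = a·p₁ + b·p₂ ≈ (-0.598, 0.546, 0.587); φ = arcsin(p_z) ≈ 35.92°, λ = atan2(p_y, p_x) ≈ 137.59°.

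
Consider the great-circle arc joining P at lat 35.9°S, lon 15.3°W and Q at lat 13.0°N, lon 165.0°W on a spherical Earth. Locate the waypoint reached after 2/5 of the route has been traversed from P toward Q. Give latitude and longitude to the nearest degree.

The haversine formula gives a central angle δ ≈ 2.521 rad (144.4°) between the endpoints.
Interpolate at f = 2/5 with slerp weights a = sin((1−f)δ)/sin δ ≈ 1.716, b = sin(fδ)/sin δ ≈ 1.454.
p = a·p₁ + b·p₂ ≈ (-0.028, -0.733, -0.679); φ = arcsin(p_z) ≈ -42.78°, λ = atan2(p_y, p_x) ≈ -92.17°.

≈ lat 43°S, lon 92°W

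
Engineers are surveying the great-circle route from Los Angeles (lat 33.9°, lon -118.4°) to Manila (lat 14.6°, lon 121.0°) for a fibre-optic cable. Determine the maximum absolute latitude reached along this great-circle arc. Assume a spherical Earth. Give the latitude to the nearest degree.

The great circle lies in the plane with unit normal n̂ = (p₁ × p₂)/|p₁ × p₂|.
Here n̂_z ≈ -0.718; the vertex latitude is φ_max = arccos|n̂_z| ≈ 44.1°.

≈ 44°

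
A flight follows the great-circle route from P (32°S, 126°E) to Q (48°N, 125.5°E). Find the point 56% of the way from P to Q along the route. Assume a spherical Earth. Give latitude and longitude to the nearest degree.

≈ (13°N, 126°E)

Write both endpoints as unit vectors p₁, p₂ with components (cos φ cos λ, cos φ sin λ, sin φ).
The central angle between the endpoints is δ = arccos(p₁·p₂) ≈ 1.396 rad (80.0°).
Interpolate at f = 0.56 with slerp weights a = sin((1−f)δ)/sin δ ≈ 0.585, b = sin(fδ)/sin δ ≈ 0.716.
p = a·p₁ + b·p₂ ≈ (-0.570, 0.791, 0.222); φ = arcsin(p_z) ≈ 12.80°, λ = atan2(p_y, p_x) ≈ 125.75°.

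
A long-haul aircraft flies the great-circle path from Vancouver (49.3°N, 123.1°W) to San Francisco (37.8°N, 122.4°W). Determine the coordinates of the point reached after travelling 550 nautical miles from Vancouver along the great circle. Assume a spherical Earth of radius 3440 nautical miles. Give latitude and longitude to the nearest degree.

≈ 40°N, 123°W

Convert each endpoint to a unit vector on the sphere (x = cos φ cos λ, y = cos φ sin λ, z = sin φ).
The central angle between the endpoints is δ = arccos(p₁·p₂) ≈ 0.201 rad (11.5°). The total great-circle distance is δ·R ≈ 0.201 × 3440 ≈ 691 nmi, so the target fraction is f = 550/691 ≈ 0.796.
Interpolate at f ≈ 0.796 with slerp weights a = sin((1−f)δ)/sin δ ≈ 0.206, b = sin(fδ)/sin δ ≈ 0.798.
p = a·p₁ + b·p₂ ≈ (-0.411, -0.645, 0.645); φ = arcsin(p_z) ≈ 40.15°, λ = atan2(p_y, p_x) ≈ -122.52°.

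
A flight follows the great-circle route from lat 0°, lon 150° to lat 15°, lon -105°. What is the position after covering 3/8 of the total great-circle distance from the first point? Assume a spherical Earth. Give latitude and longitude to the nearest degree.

≈ lat 10°, lon -172°

Write both endpoints as unit vectors p₁, p₂ with components (cos φ cos λ, cos φ sin λ, sin φ).
The central angle between the endpoints is δ = arccos(p₁·p₂) ≈ 1.823 rad (104.5°).
Interpolate at f = 3/8 with slerp weights a = sin((1−f)δ)/sin δ ≈ 0.938, b = sin(fδ)/sin δ ≈ 0.652.
p = a·p₁ + b·p₂ ≈ (-0.976, -0.140, 0.169); φ = arcsin(p_z) ≈ 9.72°, λ = atan2(p_y, p_x) ≈ -171.86°.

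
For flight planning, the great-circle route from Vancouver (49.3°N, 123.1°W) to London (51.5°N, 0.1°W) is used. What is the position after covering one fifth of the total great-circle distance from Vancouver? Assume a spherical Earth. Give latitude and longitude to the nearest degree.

≈ 60°N, 108°W

From cos δ = sin φ₁ sin φ₂ + cos φ₁ cos φ₂ cos Δλ, the central angle is δ ≈ 1.189 rad (68.1°).
Interpolate at f = 1/5 with slerp weights a = sin((1−f)δ)/sin δ ≈ 0.877, b = sin(fδ)/sin δ ≈ 0.254.
p = a·p₁ + b·p₂ ≈ (-0.154, -0.480, 0.864); φ = arcsin(p_z) ≈ 59.75°, λ = atan2(p_y, p_x) ≈ -107.85°.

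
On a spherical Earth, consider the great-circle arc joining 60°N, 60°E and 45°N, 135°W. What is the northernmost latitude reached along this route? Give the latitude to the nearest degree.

The great circle lies in the plane with unit normal n̂ = (p₁ × p₂)/|p₁ × p₂|.
Here n̂_z ≈ +0.095; the vertex latitude is φ_max = arccos|n̂_z| ≈ 84.5°.

≈ 85°N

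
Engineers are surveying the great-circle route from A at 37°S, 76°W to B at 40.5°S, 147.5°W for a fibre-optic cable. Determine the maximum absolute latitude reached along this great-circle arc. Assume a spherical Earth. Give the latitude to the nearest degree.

The great circle lies in the plane with unit normal n̂ = (p₁ × p₂)/|p₁ × p₂|.
Here n̂_z ≈ -0.709; the vertex latitude is φ_max = arccos|n̂_z| ≈ 44.8°.

≈ 45°S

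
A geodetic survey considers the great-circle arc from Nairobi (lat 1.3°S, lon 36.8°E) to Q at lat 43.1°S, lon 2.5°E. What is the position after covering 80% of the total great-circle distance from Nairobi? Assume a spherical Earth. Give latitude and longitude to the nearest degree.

≈ lat 35°S, lon 12°E

Convert each endpoint to a unit vector on the sphere (x = cos φ cos λ, y = cos φ sin λ, z = sin φ).
The central angle between the endpoints is δ = arccos(p₁·p₂) ≈ 0.904 rad (51.8°).
Interpolate at f = 0.80 with slerp weights a = sin((1−f)δ)/sin δ ≈ 0.229, b = sin(fδ)/sin δ ≈ 0.842.
p = a·p₁ + b·p₂ ≈ (0.798, 0.164, -0.581); φ = arcsin(p_z) ≈ -35.49°, λ = atan2(p_y, p_x) ≈ 11.61°.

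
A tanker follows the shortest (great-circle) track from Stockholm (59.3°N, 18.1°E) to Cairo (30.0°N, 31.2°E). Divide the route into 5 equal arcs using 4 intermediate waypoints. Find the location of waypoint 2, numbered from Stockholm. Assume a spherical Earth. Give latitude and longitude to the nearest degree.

Write both endpoints as unit vectors p₁, p₂ with components (cos φ cos λ, cos φ sin λ, sin φ).
The central angle between the endpoints is δ = arccos(p₁·p₂) ≈ 0.534 rad (30.6°).
Interpolate at f = 2/5 with slerp weights a = sin((1−f)δ)/sin δ ≈ 0.619, b = sin(fδ)/sin δ ≈ 0.417.
p = a·p₁ + b·p₂ ≈ (0.609, 0.285, 0.740); φ = arcsin(p_z) ≈ 47.76°, λ = atan2(p_y, p_x) ≈ 25.09°.

≈ 48°N, 25°E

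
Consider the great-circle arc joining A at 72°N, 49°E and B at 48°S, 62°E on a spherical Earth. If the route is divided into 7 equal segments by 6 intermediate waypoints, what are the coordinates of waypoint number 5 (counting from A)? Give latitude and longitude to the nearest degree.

The haversine formula gives a central angle δ ≈ 2.101 rad (120.4°) between the endpoints.
Interpolate at f = 5/7 with slerp weights a = sin((1−f)δ)/sin δ ≈ 0.654, b = sin(fδ)/sin δ ≈ 1.156.
p = a·p₁ + b·p₂ ≈ (0.496, 0.836, -0.237); φ = arcsin(p_z) ≈ -13.69°, λ = atan2(p_y, p_x) ≈ 59.32°.

≈ 14°S, 59°E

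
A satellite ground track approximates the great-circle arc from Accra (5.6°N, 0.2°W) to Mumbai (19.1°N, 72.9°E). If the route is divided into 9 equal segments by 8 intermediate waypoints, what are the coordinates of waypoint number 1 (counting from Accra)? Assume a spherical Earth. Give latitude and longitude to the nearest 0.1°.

Write both endpoints as unit vectors p₁, p₂ with components (cos φ cos λ, cos φ sin λ, sin φ).
The central angle between the endpoints is δ = arccos(p₁·p₂) ≈ 1.261 rad (72.2°).
Interpolate at f = 1/9 with slerp weights a = sin((1−f)δ)/sin δ ≈ 0.945, b = sin(fδ)/sin δ ≈ 0.147.
p = a·p₁ + b·p₂ ≈ (0.982, 0.129, 0.140); φ = arcsin(p_z) ≈ 8.06°, λ = atan2(p_y, p_x) ≈ 7.49°.

≈ (8.1°N, 7.5°E)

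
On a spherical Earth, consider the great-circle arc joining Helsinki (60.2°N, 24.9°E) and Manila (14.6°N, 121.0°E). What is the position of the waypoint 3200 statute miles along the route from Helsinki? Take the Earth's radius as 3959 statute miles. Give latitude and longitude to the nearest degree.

≈ 43°N, 99°E

Write both endpoints as unit vectors p₁, p₂ with components (cos φ cos λ, cos φ sin λ, sin φ).
The central angle between the endpoints is δ = arccos(p₁·p₂) ≈ 1.402 rad (80.3°). The total great-circle distance is δ·R ≈ 1.402 × 3959 ≈ 5552 mi, so the target fraction is f = 3200/5552 ≈ 0.576.
Interpolate at f ≈ 0.576 with slerp weights a = sin((1−f)δ)/sin δ ≈ 0.568, b = sin(fδ)/sin δ ≈ 0.733.
p = a·p₁ + b·p₂ ≈ (-0.110, 0.727, 0.678); φ = arcsin(p_z) ≈ 42.66°, λ = atan2(p_y, p_x) ≈ 98.57°.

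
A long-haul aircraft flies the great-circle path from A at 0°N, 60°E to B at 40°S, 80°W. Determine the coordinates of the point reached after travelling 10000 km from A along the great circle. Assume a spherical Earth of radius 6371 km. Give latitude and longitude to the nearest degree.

≈ 53°S, 30°W

Convert each endpoint to a unit vector on the sphere (x = cos φ cos λ, y = cos φ sin λ, z = sin φ).
The central angle between the endpoints is δ = arccos(p₁·p₂) ≈ 2.198 rad (125.9°). The total great-circle distance is δ·R ≈ 2.198 × 6371 ≈ 14003 km, so the target fraction is f = 10000/14003 ≈ 0.714.
Interpolate at f ≈ 0.714 with slerp weights a = sin((1−f)δ)/sin δ ≈ 0.726, b = sin(fδ)/sin δ ≈ 1.235.
p = a·p₁ + b·p₂ ≈ (0.527, -0.303, -0.794); φ = arcsin(p_z) ≈ -52.55°, λ = atan2(p_y, p_x) ≈ -29.89°.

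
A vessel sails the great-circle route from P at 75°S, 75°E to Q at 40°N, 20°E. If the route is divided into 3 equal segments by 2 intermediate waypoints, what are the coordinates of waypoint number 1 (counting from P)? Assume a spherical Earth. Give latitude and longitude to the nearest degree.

≈ 39°S, 38°E

The haversine formula gives a central angle δ ≈ 2.103 rad (120.5°) between the endpoints.
Interpolate at f = 1/3 with slerp weights a = sin((1−f)δ)/sin δ ≈ 1.144, b = sin(fδ)/sin δ ≈ 0.748.
p = a·p₁ + b·p₂ ≈ (0.615, 0.482, -0.624); φ = arcsin(p_z) ≈ -38.59°, λ = atan2(p_y, p_x) ≈ 38.07°.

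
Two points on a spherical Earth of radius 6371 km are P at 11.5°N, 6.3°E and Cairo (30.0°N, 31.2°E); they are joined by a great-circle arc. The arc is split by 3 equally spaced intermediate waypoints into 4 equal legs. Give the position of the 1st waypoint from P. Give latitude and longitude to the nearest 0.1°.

Write both endpoints as unit vectors p₁, p₂ with components (cos φ cos λ, cos φ sin λ, sin φ).
The central angle between the endpoints is δ = arccos(p₁·p₂) ≈ 0.517 rad (29.6°).
Interpolate at f = 1/4 with slerp weights a = sin((1−f)δ)/sin δ ≈ 0.765, b = sin(fδ)/sin δ ≈ 0.261.
p = a·p₁ + b·p₂ ≈ (0.938, 0.199, 0.283); φ = arcsin(p_z) ≈ 16.43°, λ = atan2(p_y, p_x) ≈ 11.99°.

≈ 16.4°N, 12.0°E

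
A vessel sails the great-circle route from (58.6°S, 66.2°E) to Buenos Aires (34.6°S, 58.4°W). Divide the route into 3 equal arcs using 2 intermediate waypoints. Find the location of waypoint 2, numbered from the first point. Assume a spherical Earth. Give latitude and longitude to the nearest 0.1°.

Write both endpoints as unit vectors p₁, p₂ with components (cos φ cos λ, cos φ sin λ, sin φ).
The central angle between the endpoints is δ = arccos(p₁·p₂) ≈ 1.327 rad (76.0°).
Interpolate at f = 2/3 with slerp weights a = sin((1−f)δ)/sin δ ≈ 0.441, b = sin(fδ)/sin δ ≈ 0.797.
p = a·p₁ + b·p₂ ≈ (0.437, -0.349, -0.829); φ = arcsin(p_z) ≈ -56.03°, λ = atan2(p_y, p_x) ≈ -38.61°.

≈ (56.0°S, 38.6°W)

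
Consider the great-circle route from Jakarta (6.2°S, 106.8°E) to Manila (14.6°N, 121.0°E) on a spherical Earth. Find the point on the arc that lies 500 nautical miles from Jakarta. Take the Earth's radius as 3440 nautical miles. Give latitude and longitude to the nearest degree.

Convert each endpoint to a unit vector on the sphere (x = cos φ cos λ, y = cos φ sin λ, z = sin φ).
The central angle between the endpoints is δ = arccos(p₁·p₂) ≈ 0.438 rad (25.1°). The total great-circle distance is δ·R ≈ 0.438 × 3440 ≈ 1508 nmi, so the target fraction is f = 500/1508 ≈ 0.332.
Interpolate at f ≈ 0.332 with slerp weights a = sin((1−f)δ)/sin δ ≈ 0.681, b = sin(fδ)/sin δ ≈ 0.341.
p = a·p₁ + b·p₂ ≈ (-0.366, 0.931, 0.013); φ = arcsin(p_z) ≈ 0.72°, λ = atan2(p_y, p_x) ≈ 111.45°.

≈ 1°N, 111°E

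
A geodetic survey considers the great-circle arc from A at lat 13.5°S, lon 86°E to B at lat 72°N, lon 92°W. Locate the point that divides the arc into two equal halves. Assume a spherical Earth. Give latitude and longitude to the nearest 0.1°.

The haversine formula gives a central angle δ ≈ 2.120 rad (121.5°) between the endpoints.
Interpolate at f = 1/2 with slerp weights a = sin((1−f)δ)/sin δ ≈ 1.023, b = sin(fδ)/sin δ ≈ 1.023.
p = a·p₁ + b·p₂ ≈ (0.058, 0.676, 0.734); φ = arcsin(p_z) ≈ 47.24°, λ = atan2(p_y, p_x) ≈ 85.07°.

≈ lat 47.2°N, lon 85.1°E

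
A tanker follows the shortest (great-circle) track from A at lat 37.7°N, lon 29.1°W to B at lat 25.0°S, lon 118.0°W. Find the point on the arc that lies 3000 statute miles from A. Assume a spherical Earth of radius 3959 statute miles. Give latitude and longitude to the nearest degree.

Write both endpoints as unit vectors p₁, p₂ with components (cos φ cos λ, cos φ sin λ, sin φ).
The central angle between the endpoints is δ = arccos(p₁·p₂) ≈ 1.818 rad (104.2°). The total great-circle distance is δ·R ≈ 1.818 × 3959 ≈ 7197 mi, so the target fraction is f = 3000/7197 ≈ 0.417.
Interpolate at f ≈ 0.417 with slerp weights a = sin((1−f)δ)/sin δ ≈ 0.900, b = sin(fδ)/sin δ ≈ 0.709.
p = a·p₁ + b·p₂ ≈ (0.320, -0.913, 0.251); φ = arcsin(p_z) ≈ 14.52°, λ = atan2(p_y, p_x) ≈ -70.67°.

≈ lat 15°N, lon 71°W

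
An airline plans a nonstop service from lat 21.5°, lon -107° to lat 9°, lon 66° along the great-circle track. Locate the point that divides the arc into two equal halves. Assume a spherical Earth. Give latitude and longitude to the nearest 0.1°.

≈ lat 76.0°, lon 5.5°

Write both endpoints as unit vectors p₁, p₂ with components (cos φ cos λ, cos φ sin λ, sin φ).
The central angle between the endpoints is δ = arccos(p₁·p₂) ≈ 2.596 rad (148.7°).
Interpolate at f = 1/2 with slerp weights a = sin((1−f)δ)/sin δ ≈ 1.856, b = sin(fδ)/sin δ ≈ 1.856.
p = a·p₁ + b·p₂ ≈ (0.241, 0.023, 0.970); φ = arcsin(p_z) ≈ 76.01°, λ = atan2(p_y, p_x) ≈ 5.52°.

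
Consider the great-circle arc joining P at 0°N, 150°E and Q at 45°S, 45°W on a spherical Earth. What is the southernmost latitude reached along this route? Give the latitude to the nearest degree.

≈ 75°S

The great circle lies in the plane with unit normal n̂ = (p₁ × p₂)/|p₁ × p₂|.
Here n̂_z ≈ +0.251; the vertex latitude is φ_max = arccos|n̂_z| ≈ 75.5°.
Check via Clairaut: cos φ_max = |cos φ₁| · sin C = cos(0.0°)·sin(165.5°) ≈ 0.251, again giving ≈ 75.5°.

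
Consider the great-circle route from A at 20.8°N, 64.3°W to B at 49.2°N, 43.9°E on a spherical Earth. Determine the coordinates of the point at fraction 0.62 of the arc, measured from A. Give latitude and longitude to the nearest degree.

≈ 53°N, 9°W

Write both endpoints as unit vectors p₁, p₂ with components (cos φ cos λ, cos φ sin λ, sin φ).
The central angle between the endpoints is δ = arccos(p₁·p₂) ≈ 1.493 rad (85.5°).
Interpolate at f = 0.62 with slerp weights a = sin((1−f)δ)/sin δ ≈ 0.539, b = sin(fδ)/sin δ ≈ 0.801.
p = a·p₁ + b·p₂ ≈ (0.596, -0.091, 0.798); φ = arcsin(p_z) ≈ 52.94°, λ = atan2(p_y, p_x) ≈ -8.67°.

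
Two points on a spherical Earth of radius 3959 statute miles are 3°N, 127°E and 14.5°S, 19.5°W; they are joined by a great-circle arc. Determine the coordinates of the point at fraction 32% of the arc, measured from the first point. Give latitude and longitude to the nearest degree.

≈ 13°S, 83°E

Write both endpoints as unit vectors p₁, p₂ with components (cos φ cos λ, cos φ sin λ, sin φ).
The central angle between the endpoints is δ = arccos(p₁·p₂) ≈ 2.531 rad (145.0°).
Interpolate at f = 0.32 with slerp weights a = sin((1−f)δ)/sin δ ≈ 1.725, b = sin(fδ)/sin δ ≈ 1.263.
p = a·p₁ + b·p₂ ≈ (0.116, 0.967, -0.226); φ = arcsin(p_z) ≈ -13.06°, λ = atan2(p_y, p_x) ≈ 83.14°.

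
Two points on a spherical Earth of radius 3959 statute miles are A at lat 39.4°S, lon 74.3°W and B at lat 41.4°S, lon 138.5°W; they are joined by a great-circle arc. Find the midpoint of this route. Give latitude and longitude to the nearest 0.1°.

From cos δ = sin φ₁ sin φ₂ + cos φ₁ cos φ₂ cos Δλ, the central angle is δ ≈ 0.834 rad (47.8°).
Interpolate at f = 1/2 with slerp weights a = sin((1−f)δ)/sin δ ≈ 0.547, b = sin(fδ)/sin δ ≈ 0.547.
p = a·p₁ + b·p₂ ≈ (-0.193, -0.679, -0.709); φ = arcsin(p_z) ≈ -45.13°, λ = atan2(p_y, p_x) ≈ -105.87°.

≈ lat 45.1°S, lon 105.9°W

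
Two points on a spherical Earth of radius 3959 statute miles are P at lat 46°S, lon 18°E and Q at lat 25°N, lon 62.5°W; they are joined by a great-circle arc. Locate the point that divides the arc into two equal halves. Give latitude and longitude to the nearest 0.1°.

From cos δ = sin φ₁ sin φ₂ + cos φ₁ cos φ₂ cos Δλ, the central angle is δ ≈ 1.772 rad (101.5°).
Interpolate at f = 1/2 with slerp weights a = sin((1−f)δ)/sin δ ≈ 0.791, b = sin(fδ)/sin δ ≈ 0.791.
p = a·p₁ + b·p₂ ≈ (0.853, -0.466, -0.235); φ = arcsin(p_z) ≈ -13.57°, λ = atan2(p_y, p_x) ≈ -28.64°.

≈ lat 13.6°S, lon 28.6°W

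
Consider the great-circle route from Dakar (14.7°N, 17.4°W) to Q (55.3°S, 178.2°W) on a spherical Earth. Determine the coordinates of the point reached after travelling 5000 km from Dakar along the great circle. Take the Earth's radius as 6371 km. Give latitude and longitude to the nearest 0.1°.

≈ (28.6°S, 30.1°W)

Write both endpoints as unit vectors p₁, p₂ with components (cos φ cos λ, cos φ sin λ, sin φ).
The central angle between the endpoints is δ = arccos(p₁·p₂) ≈ 2.387 rad (136.8°). The total great-circle distance is δ·R ≈ 2.387 × 6371 ≈ 15208 km, so the target fraction is f = 5000/15208 ≈ 0.329.
Interpolate at f ≈ 0.329 with slerp weights a = sin((1−f)δ)/sin δ ≈ 1.459, b = sin(fδ)/sin δ ≈ 1.032.
p = a·p₁ + b·p₂ ≈ (0.760, -0.441, -0.478); φ = arcsin(p_z) ≈ -28.55°, λ = atan2(p_y, p_x) ≈ -30.10°.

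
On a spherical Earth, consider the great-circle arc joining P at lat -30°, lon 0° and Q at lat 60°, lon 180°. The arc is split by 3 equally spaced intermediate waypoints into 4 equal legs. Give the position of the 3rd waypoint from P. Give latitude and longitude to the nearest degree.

≈ lat 83°, lon 0°

From cos δ = sin φ₁ sin φ₂ + cos φ₁ cos φ₂ cos Δλ, the central angle is δ ≈ 2.618 rad (150.0°).
Interpolate at f = 3/4 with slerp weights a = sin((1−f)δ)/sin δ ≈ 1.218, b = sin(fδ)/sin δ ≈ 1.848.
p = a·p₁ + b·p₂ ≈ (0.131, 0.000, 0.991); φ = arcsin(p_z) ≈ 82.50°, λ = atan2(p_y, p_x) ≈ 0.00°.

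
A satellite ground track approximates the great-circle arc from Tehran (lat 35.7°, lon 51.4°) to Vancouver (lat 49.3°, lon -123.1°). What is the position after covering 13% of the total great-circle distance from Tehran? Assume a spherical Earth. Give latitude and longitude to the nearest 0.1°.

≈ lat 48.0°, lon 50.3°

The haversine formula gives a central angle δ ≈ 1.656 rad (94.9°) between the endpoints.
Interpolate at f = 0.13 with slerp weights a = sin((1−f)δ)/sin δ ≈ 0.995, b = sin(fδ)/sin δ ≈ 0.214.
p = a·p₁ + b·p₂ ≈ (0.428, 0.514, 0.743); φ = arcsin(p_z) ≈ 48.00°, λ = atan2(p_y, p_x) ≈ 50.25°.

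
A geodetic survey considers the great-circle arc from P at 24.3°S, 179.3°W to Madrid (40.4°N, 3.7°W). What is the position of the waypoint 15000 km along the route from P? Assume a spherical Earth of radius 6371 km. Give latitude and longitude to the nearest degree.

≈ 67°N, 21°W

Write both endpoints as unit vectors p₁, p₂ with components (cos φ cos λ, cos φ sin λ, sin φ).
The central angle between the endpoints is δ = arccos(p₁·p₂) ≈ 2.853 rad (163.5°). The total great-circle distance is δ·R ≈ 2.853 × 6371 ≈ 18178 km, so the target fraction is f = 15000/18178 ≈ 0.825.
Interpolate at f ≈ 0.825 with slerp weights a = sin((1−f)δ)/sin δ ≈ 1.683, b = sin(fδ)/sin δ ≈ 2.492.
p = a·p₁ + b·p₂ ≈ (0.360, -0.141, 0.922); φ = arcsin(p_z) ≈ 67.26°, λ = atan2(p_y, p_x) ≈ -21.43°.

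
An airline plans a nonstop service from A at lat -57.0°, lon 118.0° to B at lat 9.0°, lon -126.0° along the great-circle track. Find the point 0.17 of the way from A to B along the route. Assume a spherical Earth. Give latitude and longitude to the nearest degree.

From cos δ = sin φ₁ sin φ₂ + cos φ₁ cos φ₂ cos Δλ, the central angle is δ ≈ 1.947 rad (111.5°).
Interpolate at f = 0.17 with slerp weights a = sin((1−f)δ)/sin δ ≈ 1.074, b = sin(fδ)/sin δ ≈ 0.349.
p = a·p₁ + b·p₂ ≈ (-0.477, 0.237, -0.846); φ = arcsin(p_z) ≈ -57.78°, λ = atan2(p_y, p_x) ≈ 153.56°.

≈ lat -58°, lon 154°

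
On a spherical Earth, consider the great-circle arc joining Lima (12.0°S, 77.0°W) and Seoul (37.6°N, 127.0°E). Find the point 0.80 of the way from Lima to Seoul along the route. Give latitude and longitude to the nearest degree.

From cos δ = sin φ₁ sin φ₂ + cos φ₁ cos φ₂ cos Δλ, the central angle is δ ≈ 2.559 rad (146.6°).
Interpolate at f = 0.80 with slerp weights a = sin((1−f)δ)/sin δ ≈ 0.890, b = sin(fδ)/sin δ ≈ 1.614.
p = a·p₁ + b·p₂ ≈ (-0.574, 0.174, 0.800); φ = arcsin(p_z) ≈ 53.14°, λ = atan2(p_y, p_x) ≈ 163.16°.

≈ (53°N, 163°E)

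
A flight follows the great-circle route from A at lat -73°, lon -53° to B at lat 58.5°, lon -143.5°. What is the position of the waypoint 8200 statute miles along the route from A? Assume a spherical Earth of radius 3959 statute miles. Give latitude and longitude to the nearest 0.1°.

≈ lat 34.6°, lon -127.8°

From cos δ = sin φ₁ sin φ₂ + cos φ₁ cos φ₂ cos Δλ, the central angle is δ ≈ 2.526 rad (144.8°). The total great-circle distance is δ·R ≈ 2.526 × 3959 ≈ 10002 mi, so the target fraction is f = 8200/10002 ≈ 0.820.
Interpolate at f ≈ 0.820 with slerp weights a = sin((1−f)δ)/sin δ ≈ 0.762, b = sin(fδ)/sin δ ≈ 1.520.
p = a·p₁ + b·p₂ ≈ (-0.505, -0.650, 0.568); φ = arcsin(p_z) ≈ 34.59°, λ = atan2(p_y, p_x) ≈ -127.80°.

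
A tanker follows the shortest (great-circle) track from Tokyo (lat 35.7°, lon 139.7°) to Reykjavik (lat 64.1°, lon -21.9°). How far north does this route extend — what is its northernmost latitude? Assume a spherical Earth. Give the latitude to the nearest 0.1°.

The great circle lies in the plane with unit normal n̂ = (p₁ × p₂)/|p₁ × p₂|.
Here n̂_z ≈ -0.114; the vertex latitude is φ_max = arccos|n̂_z| ≈ 83.5°.
Check via Clairaut: cos φ_max = |cos φ₁| · sin C = cos(35.7°)·sin(8.1°) ≈ 0.114, again giving ≈ 83.5°.

≈ 83.5°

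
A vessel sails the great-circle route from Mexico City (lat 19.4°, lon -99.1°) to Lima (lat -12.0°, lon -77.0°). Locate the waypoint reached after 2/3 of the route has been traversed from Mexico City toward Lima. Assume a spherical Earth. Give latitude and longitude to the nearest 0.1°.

Write both endpoints as unit vectors p₁, p₂ with components (cos φ cos λ, cos φ sin λ, sin φ).
The central angle between the endpoints is δ = arccos(p₁·p₂) ≈ 0.667 rad (38.2°).
Interpolate at f = 2/3 with slerp weights a = sin((1−f)δ)/sin δ ≈ 0.356, b = sin(fδ)/sin δ ≈ 0.695.
p = a·p₁ + b·p₂ ≈ (0.100, -0.995, -0.026); φ = arcsin(p_z) ≈ -1.50°, λ = atan2(p_y, p_x) ≈ -84.27°.

≈ lat -1.5°, lon -84.3°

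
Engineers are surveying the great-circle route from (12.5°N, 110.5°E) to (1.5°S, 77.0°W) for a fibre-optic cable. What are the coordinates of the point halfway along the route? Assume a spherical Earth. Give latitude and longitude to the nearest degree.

≈ (55°N, 153°W)

The haversine formula gives a central angle δ ≈ 2.910 rad (166.7°) between the endpoints.
Interpolate at f = 1/2 with slerp weights a = sin((1−f)δ)/sin δ ≈ 4.326, b = sin(fδ)/sin δ ≈ 4.326.
p = a·p₁ + b·p₂ ≈ (-0.506, -0.258, 0.823); φ = arcsin(p_z) ≈ 55.39°, λ = atan2(p_y, p_x) ≈ -153.02°.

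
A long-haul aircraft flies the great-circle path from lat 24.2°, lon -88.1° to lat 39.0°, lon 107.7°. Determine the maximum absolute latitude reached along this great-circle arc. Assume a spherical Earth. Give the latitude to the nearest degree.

The great circle lies in the plane with unit normal n̂ = (p₁ × p₂)/|p₁ × p₂|.
Here n̂_z ≈ -0.213; the vertex latitude is φ_max = arccos|n̂_z| ≈ 77.7°.

≈ 78°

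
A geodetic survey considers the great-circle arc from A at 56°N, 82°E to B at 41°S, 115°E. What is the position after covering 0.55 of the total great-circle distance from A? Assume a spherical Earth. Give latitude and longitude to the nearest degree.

≈ 3°N, 102°E

Convert each endpoint to a unit vector on the sphere (x = cos φ cos λ, y = cos φ sin λ, z = sin φ).
The central angle between the endpoints is δ = arccos(p₁·p₂) ≈ 1.762 rad (101.0°).
Interpolate at f = 0.55 with slerp weights a = sin((1−f)δ)/sin δ ≈ 0.726, b = sin(fδ)/sin δ ≈ 0.840.
p = a·p₁ + b·p₂ ≈ (-0.211, 0.976, 0.051); φ = arcsin(p_z) ≈ 2.90°, λ = atan2(p_y, p_x) ≈ 102.22°.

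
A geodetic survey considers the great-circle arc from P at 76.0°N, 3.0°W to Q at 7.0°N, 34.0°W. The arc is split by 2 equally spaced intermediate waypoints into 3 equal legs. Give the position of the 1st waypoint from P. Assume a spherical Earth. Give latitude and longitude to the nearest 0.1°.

≈ 53.8°N, 24.6°W

Write both endpoints as unit vectors p₁, p₂ with components (cos φ cos λ, cos φ sin λ, sin φ).
The central angle between the endpoints is δ = arccos(p₁·p₂) ≈ 1.241 rad (71.1°).
Interpolate at f = 1/3 with slerp weights a = sin((1−f)δ)/sin δ ≈ 0.778, b = sin(fδ)/sin δ ≈ 0.425.
p = a·p₁ + b·p₂ ≈ (0.538, -0.246, 0.807); φ = arcsin(p_z) ≈ 53.77°, λ = atan2(p_y, p_x) ≈ -24.56°.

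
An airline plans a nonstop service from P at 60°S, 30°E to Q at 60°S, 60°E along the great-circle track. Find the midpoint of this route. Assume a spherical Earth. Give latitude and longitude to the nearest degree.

≈ 61°S, 45°E

From cos δ = sin φ₁ sin φ₂ + cos φ₁ cos φ₂ cos Δλ, the central angle is δ ≈ 0.260 rad (14.9°).
Interpolate at f = 1/2 with slerp weights a = sin((1−f)δ)/sin δ ≈ 0.504, b = sin(fδ)/sin δ ≈ 0.504.
p = a·p₁ + b·p₂ ≈ (0.344, 0.344, -0.873); φ = arcsin(p_z) ≈ -60.85°, λ = atan2(p_y, p_x) ≈ 45.00°.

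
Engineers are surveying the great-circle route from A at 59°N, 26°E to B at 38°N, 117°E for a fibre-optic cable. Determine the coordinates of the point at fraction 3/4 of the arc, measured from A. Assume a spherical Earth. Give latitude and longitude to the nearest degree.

Write both endpoints as unit vectors p₁, p₂ with components (cos φ cos λ, cos φ sin λ, sin φ).
The central angle between the endpoints is δ = arccos(p₁·p₂) ≈ 1.023 rad (58.6°).
Interpolate at f = 3/4 with slerp weights a = sin((1−f)δ)/sin δ ≈ 0.296, b = sin(fδ)/sin δ ≈ 0.813.
p = a·p₁ + b·p₂ ≈ (-0.154, 0.638, 0.755); φ = arcsin(p_z) ≈ 49.00°, λ = atan2(p_y, p_x) ≈ 103.55°.

≈ 49°N, 104°E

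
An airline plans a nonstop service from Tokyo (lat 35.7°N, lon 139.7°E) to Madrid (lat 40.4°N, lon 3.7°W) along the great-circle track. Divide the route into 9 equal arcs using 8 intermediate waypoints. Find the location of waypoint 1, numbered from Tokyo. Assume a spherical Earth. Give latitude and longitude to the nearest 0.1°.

Convert each endpoint to a unit vector on the sphere (x = cos φ cos λ, y = cos φ sin λ, z = sin φ).
The central angle between the endpoints is δ = arccos(p₁·p₂) ≈ 1.689 rad (96.8°).
Interpolate at f = 1/9 with slerp weights a = sin((1−f)δ)/sin δ ≈ 1.005, b = sin(fδ)/sin δ ≈ 0.188.
p = a·p₁ + b·p₂ ≈ (-0.479, 0.518, 0.708); φ = arcsin(p_z) ≈ 45.08°, λ = atan2(p_y, p_x) ≈ 132.76°.

≈ lat 45.1°N, lon 132.8°E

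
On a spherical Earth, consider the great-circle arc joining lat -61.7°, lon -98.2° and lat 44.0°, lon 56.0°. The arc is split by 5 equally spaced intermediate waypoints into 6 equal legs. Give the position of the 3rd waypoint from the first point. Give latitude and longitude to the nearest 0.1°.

Write both endpoints as unit vectors p₁, p₂ with components (cos φ cos λ, cos φ sin λ, sin φ).
The central angle between the endpoints is δ = arccos(p₁·p₂) ≈ 2.735 rad (156.7°).
Interpolate at f = 3/6 with slerp weights a = sin((1−f)δ)/sin δ ≈ 2.479, b = sin(fδ)/sin δ ≈ 2.479.
p = a·p₁ + b·p₂ ≈ (0.830, 0.315, -0.461); φ = arcsin(p_z) ≈ -27.43°, λ = atan2(p_y, p_x) ≈ 20.80°.

≈ lat -27.4°, lon 20.8°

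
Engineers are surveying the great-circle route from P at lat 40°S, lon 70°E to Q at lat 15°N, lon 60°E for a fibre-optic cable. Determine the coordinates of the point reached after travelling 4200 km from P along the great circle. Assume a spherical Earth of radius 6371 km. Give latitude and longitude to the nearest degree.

≈ lat 3°S, lon 63°E

The haversine formula gives a central angle δ ≈ 0.974 rad (55.8°) between the endpoints. The total great-circle distance is δ·R ≈ 0.974 × 6371 ≈ 6203 km, so the target fraction is f = 4200/6203 ≈ 0.677.
Interpolate at f ≈ 0.677 with slerp weights a = sin((1−f)δ)/sin δ ≈ 0.374, b = sin(fδ)/sin δ ≈ 0.741.
p = a·p₁ + b·p₂ ≈ (0.456, 0.889, -0.049); φ = arcsin(p_z) ≈ -2.79°, λ = atan2(p_y, p_x) ≈ 62.85°.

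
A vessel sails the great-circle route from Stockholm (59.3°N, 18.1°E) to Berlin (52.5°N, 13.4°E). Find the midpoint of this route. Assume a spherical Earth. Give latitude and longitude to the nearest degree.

≈ (56°N, 16°E)

Write both endpoints as unit vectors p₁, p₂ with components (cos φ cos λ, cos φ sin λ, sin φ).
The central angle between the endpoints is δ = arccos(p₁·p₂) ≈ 0.127 rad (7.3°).
Interpolate at f = 1/2 with slerp weights a = sin((1−f)δ)/sin δ ≈ 0.501, b = sin(fδ)/sin δ ≈ 0.501.
p = a·p₁ + b·p₂ ≈ (0.540, 0.150, 0.828); φ = arcsin(p_z) ≈ 55.92°, λ = atan2(p_y, p_x) ≈ 15.54°.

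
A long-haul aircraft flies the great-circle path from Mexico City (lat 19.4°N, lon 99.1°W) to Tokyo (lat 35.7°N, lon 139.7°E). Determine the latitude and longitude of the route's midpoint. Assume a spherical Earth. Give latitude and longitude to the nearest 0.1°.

≈ lat 46.5°N, lon 152.1°W

The haversine formula gives a central angle δ ≈ 1.775 rad (101.7°) between the endpoints.
Interpolate at f = 1/2 with slerp weights a = sin((1−f)δ)/sin δ ≈ 0.792, b = sin(fδ)/sin δ ≈ 0.792.
p = a·p₁ + b·p₂ ≈ (-0.609, -0.322, 0.725); φ = arcsin(p_z) ≈ 46.49°, λ = atan2(p_y, p_x) ≈ -152.15°.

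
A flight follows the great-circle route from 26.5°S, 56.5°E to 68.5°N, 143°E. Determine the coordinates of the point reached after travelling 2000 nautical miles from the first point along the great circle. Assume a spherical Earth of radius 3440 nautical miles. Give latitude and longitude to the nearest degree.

≈ 4°N, 69°E

Convert each endpoint to a unit vector on the sphere (x = cos φ cos λ, y = cos φ sin λ, z = sin φ).
The central angle between the endpoints is δ = arccos(p₁·p₂) ≈ 1.977 rad (113.3°). The total great-circle distance is δ·R ≈ 1.977 × 3440 ≈ 6801 nmi, so the target fraction is f = 2000/6801 ≈ 0.294.
Interpolate at f ≈ 0.294 with slerp weights a = sin((1−f)δ)/sin δ ≈ 1.072, b = sin(fδ)/sin δ ≈ 0.598.
p = a·p₁ + b·p₂ ≈ (0.354, 0.932, 0.078); φ = arcsin(p_z) ≈ 4.47°, λ = atan2(p_y, p_x) ≈ 69.17°.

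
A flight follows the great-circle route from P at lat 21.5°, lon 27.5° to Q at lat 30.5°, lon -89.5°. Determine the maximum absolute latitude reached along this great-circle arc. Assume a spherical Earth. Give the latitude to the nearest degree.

≈ 43°

The great circle lies in the plane with unit normal n̂ = (p₁ × p₂)/|p₁ × p₂|.
Here n̂_z ≈ -0.726; the vertex latitude is φ_max = arccos|n̂_z| ≈ 43.5°.
Check via Clairaut: cos φ_max = |cos φ₁| · sin C = cos(21.5°)·sin(51.3°) ≈ 0.726, again giving ≈ 43.5°.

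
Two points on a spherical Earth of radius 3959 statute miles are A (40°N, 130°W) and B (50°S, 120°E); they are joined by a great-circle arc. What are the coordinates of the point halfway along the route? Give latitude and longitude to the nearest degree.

Convert each endpoint to a unit vector on the sphere (x = cos φ cos λ, y = cos φ sin λ, z = sin φ).
The central angle between the endpoints is δ = arccos(p₁·p₂) ≈ 2.293 rad (131.4°).
Interpolate at f = 1/2 with slerp weights a = sin((1−f)δ)/sin δ ≈ 1.214, b = sin(fδ)/sin δ ≈ 1.214.
p = a·p₁ + b·p₂ ≈ (-0.988, -0.037, -0.150); φ = arcsin(p_z) ≈ -8.61°, λ = atan2(p_y, p_x) ≈ -177.88°.

≈ (9°S, 178°W)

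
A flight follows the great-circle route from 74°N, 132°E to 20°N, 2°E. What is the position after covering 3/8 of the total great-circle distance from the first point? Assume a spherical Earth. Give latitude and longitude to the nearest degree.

≈ 68°N, 28°E

Convert each endpoint to a unit vector on the sphere (x = cos φ cos λ, y = cos φ sin λ, z = sin φ).
The central angle between the endpoints is δ = arccos(p₁·p₂) ≈ 1.408 rad (80.7°).
Interpolate at f = 3/8 with slerp weights a = sin((1−f)δ)/sin δ ≈ 0.781, b = sin(fδ)/sin δ ≈ 0.511.
p = a·p₁ + b·p₂ ≈ (0.335, 0.177, 0.925); φ = arcsin(p_z) ≈ 67.72°, λ = atan2(p_y, p_x) ≈ 27.79°.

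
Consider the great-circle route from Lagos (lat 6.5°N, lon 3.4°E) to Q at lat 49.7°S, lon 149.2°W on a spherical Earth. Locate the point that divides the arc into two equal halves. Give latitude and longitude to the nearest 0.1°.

Write both endpoints as unit vectors p₁, p₂ with components (cos φ cos λ, cos φ sin λ, sin φ).
The central angle between the endpoints is δ = arccos(p₁·p₂) ≈ 2.287 rad (131.1°).
Interpolate at f = 1/2 with slerp weights a = sin((1−f)δ)/sin δ ≈ 1.207, b = sin(fδ)/sin δ ≈ 1.207.
p = a·p₁ + b·p₂ ≈ (0.527, -0.329, -0.784); φ = arcsin(p_z) ≈ -51.63°, λ = atan2(p_y, p_x) ≈ -31.97°.

≈ lat 51.6°S, lon 32.0°W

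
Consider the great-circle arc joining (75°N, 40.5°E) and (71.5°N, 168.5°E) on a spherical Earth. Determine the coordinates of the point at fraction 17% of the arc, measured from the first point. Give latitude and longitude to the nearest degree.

≈ (79°N, 54°E)

Write both endpoints as unit vectors p₁, p₂ with components (cos φ cos λ, cos φ sin λ, sin φ).
The central angle between the endpoints is δ = arccos(p₁·p₂) ≈ 0.525 rad (30.1°).
Interpolate at f = 0.17 with slerp weights a = sin((1−f)δ)/sin δ ≈ 0.842, b = sin(fδ)/sin δ ≈ 0.178.
p = a·p₁ + b·p₂ ≈ (0.110, 0.153, 0.982); φ = arcsin(p_z) ≈ 79.13°, λ = atan2(p_y, p_x) ≈ 54.14°.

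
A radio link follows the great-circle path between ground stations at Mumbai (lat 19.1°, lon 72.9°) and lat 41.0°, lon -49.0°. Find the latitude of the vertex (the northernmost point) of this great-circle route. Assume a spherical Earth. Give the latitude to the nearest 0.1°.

≈ 52.2°

The great circle lies in the plane with unit normal n̂ = (p₁ × p₂)/|p₁ × p₂|.
Here n̂_z ≈ -0.614; the vertex latitude is φ_max = arccos|n̂_z| ≈ 52.2°.
Check via Clairaut: cos φ_max = |cos φ₁| · sin C = cos(19.1°)·sin(40.5°) ≈ 0.614, again giving ≈ 52.2°.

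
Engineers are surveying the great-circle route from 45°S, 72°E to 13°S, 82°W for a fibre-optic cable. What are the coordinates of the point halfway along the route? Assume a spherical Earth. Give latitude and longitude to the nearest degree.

≈ 64°S, 40°W

Convert each endpoint to a unit vector on the sphere (x = cos φ cos λ, y = cos φ sin λ, z = sin φ).
The central angle between the endpoints is δ = arccos(p₁·p₂) ≈ 2.049 rad (117.4°).
Interpolate at f = 1/2 with slerp weights a = sin((1−f)δ)/sin δ ≈ 0.962, b = sin(fδ)/sin δ ≈ 0.962.
p = a·p₁ + b·p₂ ≈ (0.341, -0.281, -0.897); φ = arcsin(p_z) ≈ -63.77°, λ = atan2(p_y, p_x) ≈ -39.55°.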